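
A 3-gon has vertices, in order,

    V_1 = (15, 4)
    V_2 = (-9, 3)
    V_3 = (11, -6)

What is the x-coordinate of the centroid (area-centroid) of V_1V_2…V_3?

17/3

Apply Gauss's area formula. First the cross-terms c_i = x_i·y_{i+1} − x_{i+1}·y_i:
  81, 21, 134  ⇒  2A = 236, A = 118.
Then Σ (x_i + x_{i+1})·c_i = 4012, so x̄ = 4012 / (6·118) = 17/3.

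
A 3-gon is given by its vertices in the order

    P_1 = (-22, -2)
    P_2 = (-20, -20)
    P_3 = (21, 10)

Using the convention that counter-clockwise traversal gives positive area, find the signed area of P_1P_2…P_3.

399

Apply Gauss's area formula: 2A = Σ (x_i·y_{i+1} − x_{i+1}·y_i), indices taken mod 3.
P_1→P_2: (-22)(-20) − (-20)(-2) = 400
P_2→P_3: (-20)(10) − (21)(-20) = 220
P_3→P_1: (21)(-2) − (-22)(10) = 178
Σ = 798
Signed area = Σ/2 = 399 (positive ⇒ counter-clockwise traversal).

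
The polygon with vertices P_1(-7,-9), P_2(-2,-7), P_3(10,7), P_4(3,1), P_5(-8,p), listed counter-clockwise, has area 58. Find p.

-4

The doubled signed area Σ (x_i y_{i+1} − x_{i+1} y_i) is linear in p.
With p=0 it equals 156; the coefficient of p is 10 (from the two edges through P_5).
So 10·p + 156 = 2·58 = 116 ⇒ p = -4.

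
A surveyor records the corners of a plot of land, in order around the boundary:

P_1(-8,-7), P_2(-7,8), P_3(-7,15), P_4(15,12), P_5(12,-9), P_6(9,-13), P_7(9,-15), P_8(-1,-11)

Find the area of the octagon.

519

Σ = (-113) + (-49) + (-309) + (-279) + (-75) + (-18) + (-114) + (-81) = -1038
Area = |Σ|/2 = 519.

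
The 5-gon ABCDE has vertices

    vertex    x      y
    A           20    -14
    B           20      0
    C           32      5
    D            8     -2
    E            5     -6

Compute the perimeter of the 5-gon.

|AB| = √((0)² + (14)²) = √196 = 14
|BC| = √((12)² + (5)²) = √169 = 13
|CD| = √((-24)² + (-7)²) = √625 = 25
|DE| = √((-3)² + (-4)²) = √25 = 5
|EA| = √((15)² + (-8)²) = √289 = 17
Perimeter = 14 + 13 + 25 + 5 + 17 = 74.

74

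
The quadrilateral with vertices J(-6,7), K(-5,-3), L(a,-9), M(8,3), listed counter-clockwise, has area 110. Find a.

-4

Write out the shoelace sum; only the two edges meeting at L involve a:
2·Area = [((-5)·(-9) − a·(-3)) + (a·3 − 8·(-9))] + 127
       = 6·a + 244 = 220
⇒ a = -4.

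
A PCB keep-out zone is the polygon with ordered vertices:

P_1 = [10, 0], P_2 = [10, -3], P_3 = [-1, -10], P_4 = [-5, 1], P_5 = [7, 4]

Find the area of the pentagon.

125.5

Σ = (-30) + (-103) + (-51) + (-27) + (-40) = -251
Area = |Σ|/2 = 125.5.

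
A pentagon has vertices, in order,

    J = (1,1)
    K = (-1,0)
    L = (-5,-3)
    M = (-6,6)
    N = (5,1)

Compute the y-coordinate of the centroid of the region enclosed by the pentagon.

Apply the shoelace formula. First the cross-terms c_i = x_i·y_{i+1} − x_{i+1}·y_i:
  1, 3, -48, -36, 4  ⇒  2A = -76, A = -38.
Then Σ (y_i + y_{i+1})·c_i = -396, so ȳ = -396 / (6·(-38)) = 33/19.

33/19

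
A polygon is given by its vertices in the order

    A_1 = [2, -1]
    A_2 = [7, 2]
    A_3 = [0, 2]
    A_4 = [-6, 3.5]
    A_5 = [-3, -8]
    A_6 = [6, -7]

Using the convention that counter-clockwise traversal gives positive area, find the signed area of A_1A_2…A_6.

Σ = (11) + (14) + (12) + (58.5) + (69) + (8) = 172.5
Signed area = Σ/2 = 86.25 (positive ⇒ counter-clockwise traversal).

86.25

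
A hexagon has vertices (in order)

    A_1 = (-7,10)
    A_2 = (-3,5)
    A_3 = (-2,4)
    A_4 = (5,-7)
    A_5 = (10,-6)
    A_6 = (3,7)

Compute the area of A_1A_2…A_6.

97

Apply Gauss's area formula: 2A = Σ (x_i·y_{i+1} − x_{i+1}·y_i), indices taken mod 6.
A_1→A_2: (-7)(5) − (-3)(10) = -5
A_2→A_3: (-3)(4) − (-2)(5) = -2
A_3→A_4: (-2)(-7) − (5)(4) = -6
A_4→A_5: (5)(-6) − (10)(-7) = 40
A_5→A_6: (10)(7) − (3)(-6) = 88
A_6→A_1: (3)(10) − (-7)(7) = 79
Σ = 194
Area = |Σ|/2 = 97.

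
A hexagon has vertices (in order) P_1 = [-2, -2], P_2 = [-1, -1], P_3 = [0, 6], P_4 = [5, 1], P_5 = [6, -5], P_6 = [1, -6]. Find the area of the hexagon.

P_1→P_2: (-2)(-1) − (-1)(-2) = 0
P_2→P_3: (-1)(6) − (0)(-1) = -6
P_3→P_4: (0)(1) − (5)(6) = -30
P_4→P_5: (5)(-5) − (6)(1) = -31
P_5→P_6: (6)(-6) − (1)(-5) = -31
P_6→P_1: (1)(-2) − (-2)(-6) = -14
Σ = -112
Area = |Σ|/2 = 56.

56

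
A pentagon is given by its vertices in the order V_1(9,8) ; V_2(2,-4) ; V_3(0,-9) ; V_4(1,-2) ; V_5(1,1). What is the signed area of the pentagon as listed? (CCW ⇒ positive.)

Σ = (-52) + (-18) + (9) + (3) + (-1) = -59
Signed area = Σ/2 = -29.5 (negative ⇒ clockwise traversal).

-29.5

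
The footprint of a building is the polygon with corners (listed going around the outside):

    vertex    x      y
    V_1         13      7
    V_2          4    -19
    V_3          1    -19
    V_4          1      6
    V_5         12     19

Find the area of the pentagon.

Cross-terms: -275, -57, 25, -53, -163  ⇒  Σ = -523
Area = |Σ|/2 = 261.5.

261.5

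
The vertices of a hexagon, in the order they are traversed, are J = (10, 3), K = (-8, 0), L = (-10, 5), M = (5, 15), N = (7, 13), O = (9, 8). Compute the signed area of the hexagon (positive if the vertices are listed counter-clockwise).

Cross-terms: 24, -40, -175, -40, -61, -53  ⇒  Σ = -345
Signed area = Σ/2 = -172.5 (negative ⇒ clockwise traversal).

-172.5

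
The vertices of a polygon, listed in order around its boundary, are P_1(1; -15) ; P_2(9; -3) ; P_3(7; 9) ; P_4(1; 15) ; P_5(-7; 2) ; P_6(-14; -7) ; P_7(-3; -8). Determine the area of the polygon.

329

Apply the surveyor's formula: 2A = Σ (x_i·y_{i+1} − x_{i+1}·y_i), indices taken mod 7.
P_1→P_2: (1)(-3) − (9)(-15) = 132
P_2→P_3: (9)(9) − (7)(-3) = 102
P_3→P_4: (7)(15) − (1)(9) = 96
P_4→P_5: (1)(2) − (-7)(15) = 107
P_5→P_6: (-7)(-7) − (-14)(2) = 77
P_6→P_7: (-14)(-8) − (-3)(-7) = 91
P_7→P_1: (-3)(-15) − (1)(-8) = 53
Σ = 658
Area = |Σ|/2 = 329.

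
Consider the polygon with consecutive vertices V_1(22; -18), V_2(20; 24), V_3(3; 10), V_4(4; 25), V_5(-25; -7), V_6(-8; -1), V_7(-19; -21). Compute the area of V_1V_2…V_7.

Apply the shoelace formula: 2A = Σ (x_i·y_{i+1} − x_{i+1}·y_i), indices taken mod 7.
V_1→V_2: (22)(24) − (20)(-18) = 888
V_2→V_3: (20)(10) − (3)(24) = 128
V_3→V_4: (3)(25) − (4)(10) = 35
V_4→V_5: (4)(-7) − (-25)(25) = 597
V_5→V_6: (-25)(-1) − (-8)(-7) = -31
V_6→V_7: (-8)(-21) − (-19)(-1) = 149
V_7→V_1: (-19)(-18) − (22)(-21) = 804
Σ = 2570
Area = |Σ|/2 = 1285.

1285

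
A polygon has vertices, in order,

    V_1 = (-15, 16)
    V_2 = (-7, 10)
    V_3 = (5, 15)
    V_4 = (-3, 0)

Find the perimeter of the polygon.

|V_1V_2| = √((8)² + (-6)²) = √100 = 10
|V_2V_3| = √((12)² + (5)²) = √169 = 13
|V_3V_4| = √((-8)² + (-15)²) = √289 = 17
|V_4V_1| = √((-12)² + (16)²) = √400 = 20
Perimeter = 10 + 13 + 17 + 20 = 60.

60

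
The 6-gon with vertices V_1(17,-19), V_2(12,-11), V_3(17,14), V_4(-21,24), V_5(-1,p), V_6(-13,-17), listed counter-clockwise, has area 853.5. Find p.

-4

Write out the shoelace sum; only the two edges meeting at V_5 involve p:
2·Area = [((-21)·p − (-1)·24) + ((-1)·(-17) − (-13)·p)] + 1634
       = -8·p + 1675 = 1707
⇒ p = -4.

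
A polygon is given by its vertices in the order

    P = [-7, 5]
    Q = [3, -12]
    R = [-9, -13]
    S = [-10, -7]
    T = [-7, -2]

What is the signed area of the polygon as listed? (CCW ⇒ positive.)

-111.5

P→Q: (-7)(-12) − (3)(5) = 69
Q→R: (3)(-13) − (-9)(-12) = -147
R→S: (-9)(-7) − (-10)(-13) = -67
S→T: (-10)(-2) − (-7)(-7) = -29
T→P: (-7)(5) − (-7)(-2) = -49
Σ = -223
Signed area = Σ/2 = -111.5 (negative ⇒ clockwise traversal).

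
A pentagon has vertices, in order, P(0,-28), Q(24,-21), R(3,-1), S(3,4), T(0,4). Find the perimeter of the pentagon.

94

|PQ| = √((24)² + (7)²) = √625 = 25
|QR| = √((-21)² + (20)²) = √841 = 29
|RS| = √((0)² + (5)²) = √25 = 5
|ST| = √((-3)² + (0)²) = √9 = 3
|TP| = √((0)² + (-32)²) = √1024 = 32
Perimeter = 25 + 29 + 5 + 3 + 32 = 94.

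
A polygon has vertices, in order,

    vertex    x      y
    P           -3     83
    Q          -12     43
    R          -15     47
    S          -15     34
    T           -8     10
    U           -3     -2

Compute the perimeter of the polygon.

182

|PQ| = √((-9)² + (-40)²) = √1681 = 41
|QR| = √((-3)² + (4)²) = √25 = 5
|RS| = √((0)² + (-13)²) = √169 = 13
|ST| = √((7)² + (-24)²) = √625 = 25
|TU| = √((5)² + (-12)²) = √169 = 13
|UP| = √((0)² + (85)²) = √7225 = 85
Perimeter = 41 + 5 + 13 + 25 + 13 + 85 = 182.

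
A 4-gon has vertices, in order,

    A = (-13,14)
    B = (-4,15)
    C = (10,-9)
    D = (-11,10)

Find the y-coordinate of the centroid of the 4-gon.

Apply Gauss's area formula. First the cross-terms c_i = x_i·y_{i+1} − x_{i+1}·y_i:
  -139, -114, 1, -24  ⇒  2A = -276, A = -138.
Then Σ (y_i + y_{i+1})·c_i = -5290, so ȳ = -5290 / (6·(-138)) = 115/18.

115/18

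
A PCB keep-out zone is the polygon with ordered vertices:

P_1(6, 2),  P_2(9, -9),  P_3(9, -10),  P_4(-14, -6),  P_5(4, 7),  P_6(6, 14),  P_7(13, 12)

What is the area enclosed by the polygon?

245.5

Σ = (-72) + (-9) + (-194) + (-74) + (14) + (-110) + (-46) = -491
Area = |Σ|/2 = 245.5.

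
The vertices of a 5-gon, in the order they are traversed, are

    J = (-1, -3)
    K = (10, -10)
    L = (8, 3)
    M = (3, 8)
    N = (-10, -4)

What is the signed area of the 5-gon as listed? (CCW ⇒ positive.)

Σ = (40) + (110) + (55) + (68) + (26) = 299
Signed area = Σ/2 = 149.5 (positive ⇒ counter-clockwise traversal).

149.5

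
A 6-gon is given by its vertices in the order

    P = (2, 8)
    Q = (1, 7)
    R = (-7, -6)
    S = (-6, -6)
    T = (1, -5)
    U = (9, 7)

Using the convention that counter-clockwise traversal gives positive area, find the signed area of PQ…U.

Apply the surveyor's formula: 2A = Σ (x_i·y_{i+1} − x_{i+1}·y_i), indices taken mod 6.
Σ = (6) + (43) + (6) + (36) + (52) + (58) = 201
Signed area = Σ/2 = 100.5 (positive ⇒ counter-clockwise traversal).

100.5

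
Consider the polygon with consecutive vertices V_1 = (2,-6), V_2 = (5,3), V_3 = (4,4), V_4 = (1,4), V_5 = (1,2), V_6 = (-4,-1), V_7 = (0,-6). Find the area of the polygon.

Apply the shoelace (surveyor's) formula: 2A = Σ (x_i·y_{i+1} − x_{i+1}·y_i), indices taken mod 7.
Σ = (36) + (8) + (12) + (-2) + (7) + (24) + (12) = 97
Area = |Σ|/2 = 48.5.

48.5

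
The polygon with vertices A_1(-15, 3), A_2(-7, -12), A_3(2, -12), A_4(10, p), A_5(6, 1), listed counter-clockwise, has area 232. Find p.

2

Write out the shoelace sum; only the two edges meeting at A_4 involve p:
2·Area = [(2·p − 10·(-12)) + (10·1 − 6·p)] + 342
       = -4·p + 472 = 464
⇒ p = 2.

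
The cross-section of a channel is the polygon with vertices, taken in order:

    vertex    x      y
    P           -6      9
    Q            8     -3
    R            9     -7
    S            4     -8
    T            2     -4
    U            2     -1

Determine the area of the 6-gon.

54.5

Apply the shoelace formula: 2A = Σ (x_i·y_{i+1} − x_{i+1}·y_i), indices taken mod 6.
Cross-terms: -54, -29, -44, 0, 6, 12  ⇒  Σ = -109
Area = |Σ|/2 = 54.5.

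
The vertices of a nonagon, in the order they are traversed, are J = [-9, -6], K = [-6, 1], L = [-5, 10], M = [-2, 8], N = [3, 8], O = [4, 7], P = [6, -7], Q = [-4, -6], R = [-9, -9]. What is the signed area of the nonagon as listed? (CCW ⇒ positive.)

Apply the surveyor's formula: 2A = Σ (x_i·y_{i+1} − x_{i+1}·y_i), indices taken mod 9.
Σ = (-45) + (-55) + (-20) + (-40) + (-11) + (-70) + (-64) + (-18) + (-27) = -350
Signed area = Σ/2 = -175 (negative ⇒ clockwise traversal).

-175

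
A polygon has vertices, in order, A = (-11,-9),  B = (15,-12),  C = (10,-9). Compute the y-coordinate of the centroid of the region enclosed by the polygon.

Apply the shoelace formula. First the cross-terms c_i = x_i·y_{i+1} − x_{i+1}·y_i:
  267, -15, -189  ⇒  2A = 63, A = 31.5.
Then Σ (y_i + y_{i+1})·c_i = -1890, so ȳ = -1890 / (6·31.5) = -10.

-10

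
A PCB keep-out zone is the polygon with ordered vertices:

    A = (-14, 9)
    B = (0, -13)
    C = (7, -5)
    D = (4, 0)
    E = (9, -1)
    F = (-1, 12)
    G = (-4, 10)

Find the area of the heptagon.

Cross-terms: 182, 91, 20, -4, 107, 38, 104  ⇒  Σ = 538
Area = |Σ|/2 = 269.

269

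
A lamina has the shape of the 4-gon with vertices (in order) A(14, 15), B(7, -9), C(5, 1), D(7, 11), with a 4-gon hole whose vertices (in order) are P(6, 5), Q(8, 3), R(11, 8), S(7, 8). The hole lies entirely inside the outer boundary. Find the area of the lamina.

Outer boundary:
A→B: (14)(-9) − (7)(15) = -231
B→C: (7)(1) − (5)(-9) = 52
C→D: (5)(11) − (7)(1) = 48
D→A: (7)(15) − (14)(11) = -49
Σ = -180
Area = |Σ|/2 = 90.
Hole:
Apply Gauss's area formula: 2A = Σ (x_i·y_{i+1} − x_{i+1}·y_i), indices taken mod 4.
P→Q: (6)(3) − (8)(5) = -22
Q→R: (8)(8) − (11)(3) = 31
R→S: (11)(8) − (7)(8) = 32
S→P: (7)(5) − (6)(8) = -13
Σ = 28
Area = |Σ|/2 = 14.
Net area = 90 − 14 = 76.

76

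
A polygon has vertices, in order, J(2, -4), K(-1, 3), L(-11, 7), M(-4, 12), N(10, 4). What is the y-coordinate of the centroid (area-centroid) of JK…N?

649/130

Apply the surveyor's formula. First the cross-terms c_i = x_i·y_{i+1} − x_{i+1}·y_i:
  2, 26, -104, -136, -48  ⇒  2A = -260, A = -130.
Then Σ (y_i + y_{i+1})·c_i = -3894, so ȳ = -3894 / (6·(-130)) = 649/130.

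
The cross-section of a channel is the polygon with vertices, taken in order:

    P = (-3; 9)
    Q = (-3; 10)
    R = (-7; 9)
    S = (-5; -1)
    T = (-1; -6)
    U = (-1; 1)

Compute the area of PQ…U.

54

Apply the shoelace (surveyor's) formula: 2A = Σ (x_i·y_{i+1} − x_{i+1}·y_i), indices taken mod 6.
P→Q: (-3)(10) − (-3)(9) = -3
Q→R: (-3)(9) − (-7)(10) = 43
R→S: (-7)(-1) − (-5)(9) = 52
S→T: (-5)(-6) − (-1)(-1) = 29
T→U: (-1)(1) − (-1)(-6) = -7
U→P: (-1)(9) − (-3)(1) = -6
Σ = 108
Area = |Σ|/2 = 54.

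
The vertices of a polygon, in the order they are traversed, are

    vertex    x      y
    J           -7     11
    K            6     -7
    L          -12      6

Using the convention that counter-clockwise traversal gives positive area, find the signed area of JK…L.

-77.5

Apply the surveyor's formula: 2A = Σ (x_i·y_{i+1} − x_{i+1}·y_i), indices taken mod 3.
Σ = (-17) + (-48) + (-90) = -155
Signed area = Σ/2 = -77.5 (negative ⇒ clockwise traversal).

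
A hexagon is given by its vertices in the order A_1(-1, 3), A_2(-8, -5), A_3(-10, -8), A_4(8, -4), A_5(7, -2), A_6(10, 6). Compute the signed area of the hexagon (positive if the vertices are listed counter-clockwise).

Σ = (29) + (14) + (104) + (12) + (62) + (36) = 257
Signed area = Σ/2 = 128.5 (positive ⇒ counter-clockwise traversal).

128.5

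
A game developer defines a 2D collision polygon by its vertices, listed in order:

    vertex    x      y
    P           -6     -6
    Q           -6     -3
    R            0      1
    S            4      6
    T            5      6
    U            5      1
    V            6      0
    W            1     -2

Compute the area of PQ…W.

Σ = (-18) + (-6) + (-4) + (-6) + (-25) + (-6) + (-12) + (-18) = -95
Area = |Σ|/2 = 47.5.

47.5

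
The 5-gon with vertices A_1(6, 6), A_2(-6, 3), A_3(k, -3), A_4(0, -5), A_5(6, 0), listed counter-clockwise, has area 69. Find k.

0

Write out the shoelace sum; only the two edges meeting at A_3 involve k:
2·Area = [((-6)·(-3) − k·3) + (k·(-5) − 0·(-3))] + 120
       = -8·k + 138 = 138
⇒ k = 0.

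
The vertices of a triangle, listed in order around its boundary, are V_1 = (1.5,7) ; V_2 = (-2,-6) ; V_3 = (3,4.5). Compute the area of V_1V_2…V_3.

Apply Gauss's area formula: 2A = Σ (x_i·y_{i+1} − x_{i+1}·y_i), indices taken mod 3.
V_1→V_2: (1.5)(-6) − (-2)(7) = 5
V_2→V_3: (-2)(4.5) − (3)(-6) = 9
V_3→V_1: (3)(7) − (1.5)(4.5) = 14.25
Σ = 28.25
Area = |Σ|/2 = 14.125.

14.125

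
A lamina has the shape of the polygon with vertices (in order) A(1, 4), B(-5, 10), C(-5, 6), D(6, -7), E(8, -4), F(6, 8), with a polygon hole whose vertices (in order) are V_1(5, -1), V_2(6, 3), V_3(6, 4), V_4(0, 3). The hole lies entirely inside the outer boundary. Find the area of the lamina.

77.5

Outer boundary:
Apply the surveyor's formula: 2A = Σ (x_i·y_{i+1} − x_{i+1}·y_i), indices taken mod 6.
Σ = (30) + (20) + (-1) + (32) + (88) + (16) = 185
Area = |Σ|/2 = 92.5.
Hole:
V_1→V_2: (5)(3) − (6)(-1) = 21
V_2→V_3: (6)(4) − (6)(3) = 6
V_3→V_4: (6)(3) − (0)(4) = 18
V_4→V_1: (0)(-1) − (5)(3) = -15
Σ = 30
Area = |Σ|/2 = 15.
Net area = 92.5 − 15 = 77.5.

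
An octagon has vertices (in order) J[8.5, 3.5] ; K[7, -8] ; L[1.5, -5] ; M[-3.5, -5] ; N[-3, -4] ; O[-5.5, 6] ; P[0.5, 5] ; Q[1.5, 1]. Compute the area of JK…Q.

Cross-terms: -92.5, -23, -25, -1, -40, -30.5, -7, -3.25  ⇒  Σ = -222.25
Area = |Σ|/2 = 111.125.

111.125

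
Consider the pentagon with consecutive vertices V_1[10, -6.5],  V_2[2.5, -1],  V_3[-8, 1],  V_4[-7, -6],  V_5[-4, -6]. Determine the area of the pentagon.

79.875

Apply the shoelace formula: 2A = Σ (x_i·y_{i+1} − x_{i+1}·y_i), indices taken mod 5.
Σ = (6.25) + (-5.5) + (55) + (18) + (86) = 159.75
Area = |Σ|/2 = 79.875.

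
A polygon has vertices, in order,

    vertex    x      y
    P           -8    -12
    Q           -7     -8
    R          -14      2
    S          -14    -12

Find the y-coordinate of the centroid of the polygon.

Apply the shoelace (surveyor's) formula. First the cross-terms c_i = x_i·y_{i+1} − x_{i+1}·y_i:
  -20, -126, 196, 72  ⇒  2A = 122, A = 61.
Then Σ (y_i + y_{i+1})·c_i = -2532, so ȳ = -2532 / (6·61) = -422/61.

-422/61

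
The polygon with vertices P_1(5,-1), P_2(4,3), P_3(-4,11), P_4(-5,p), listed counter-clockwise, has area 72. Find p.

-1

The doubled signed area Σ (x_i y_{i+1} − x_{i+1} y_i) is linear in p.
With p=0 it equals 135; the coefficient of p is -9 (from the two edges through P_4).
So -9·p + 135 = 2·72 = 144 ⇒ p = -1.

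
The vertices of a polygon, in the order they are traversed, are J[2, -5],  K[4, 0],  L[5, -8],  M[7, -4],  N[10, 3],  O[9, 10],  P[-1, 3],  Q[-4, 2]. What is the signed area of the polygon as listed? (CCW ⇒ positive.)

110.5

J→K: (2)(0) − (4)(-5) = 20
K→L: (4)(-8) − (5)(0) = -32
L→M: (5)(-4) − (7)(-8) = 36
M→N: (7)(3) − (10)(-4) = 61
N→O: (10)(10) − (9)(3) = 73
O→P: (9)(3) − (-1)(10) = 37
P→Q: (-1)(2) − (-4)(3) = 10
Q→J: (-4)(-5) − (2)(2) = 16
Σ = 221
Signed area = Σ/2 = 110.5 (positive ⇒ counter-clockwise traversal).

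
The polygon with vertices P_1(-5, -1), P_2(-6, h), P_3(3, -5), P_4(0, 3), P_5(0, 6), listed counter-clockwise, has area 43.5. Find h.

The doubled signed area Σ (x_i y_{i+1} − x_{i+1} y_i) is linear in h.
With h=0 it equals 63; the coefficient of h is -8 (from the two edges through P_2).
So -8·h + 63 = 2·43.5 = 87 ⇒ h = -3.

-3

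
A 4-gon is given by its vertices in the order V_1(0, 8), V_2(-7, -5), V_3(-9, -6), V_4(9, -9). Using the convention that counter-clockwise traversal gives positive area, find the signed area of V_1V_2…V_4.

130

Apply the shoelace formula: 2A = Σ (x_i·y_{i+1} − x_{i+1}·y_i), indices taken mod 4.
V_1→V_2: (0)(-5) − (-7)(8) = 56
V_2→V_3: (-7)(-6) − (-9)(-5) = -3
V_3→V_4: (-9)(-9) − (9)(-6) = 135
V_4→V_1: (9)(8) − (0)(-9) = 72
Σ = 260
Signed area = Σ/2 = 130 (positive ⇒ counter-clockwise traversal).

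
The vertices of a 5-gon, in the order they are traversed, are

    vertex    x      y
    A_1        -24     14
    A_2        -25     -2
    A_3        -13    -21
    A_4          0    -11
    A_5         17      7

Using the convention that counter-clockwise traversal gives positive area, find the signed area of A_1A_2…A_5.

Apply the shoelace formula: 2A = Σ (x_i·y_{i+1} − x_{i+1}·y_i), indices taken mod 5.
Σ = (398) + (499) + (143) + (187) + (406) = 1633
Signed area = Σ/2 = 816.5 (positive ⇒ counter-clockwise traversal).

816.5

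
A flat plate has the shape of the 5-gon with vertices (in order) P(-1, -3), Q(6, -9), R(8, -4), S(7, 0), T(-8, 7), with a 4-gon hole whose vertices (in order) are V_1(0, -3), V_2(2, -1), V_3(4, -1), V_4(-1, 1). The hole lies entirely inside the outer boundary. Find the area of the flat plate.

Outer boundary:
Cross-terms: 27, 48, 28, 49, 31  ⇒  Σ = 183
Area = |Σ|/2 = 91.5.
Hole:
V_1→V_2: (0)(-1) − (2)(-3) = 6
V_2→V_3: (2)(-1) − (4)(-1) = 2
V_3→V_4: (4)(1) − (-1)(-1) = 3
V_4→V_1: (-1)(-3) − (0)(1) = 3
Σ = 14
Area = |Σ|/2 = 7.
Net area = 91.5 − 7 = 84.5.

84.5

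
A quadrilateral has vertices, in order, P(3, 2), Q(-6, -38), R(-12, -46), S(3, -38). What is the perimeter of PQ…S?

108

|PQ| = √((-9)² + (-40)²) = √1681 = 41
|QR| = √((-6)² + (-8)²) = √100 = 10
|RS| = √((15)² + (8)²) = √289 = 17
|SP| = √((0)² + (40)²) = √1600 = 40
Perimeter = 41 + 10 + 17 + 40 = 108.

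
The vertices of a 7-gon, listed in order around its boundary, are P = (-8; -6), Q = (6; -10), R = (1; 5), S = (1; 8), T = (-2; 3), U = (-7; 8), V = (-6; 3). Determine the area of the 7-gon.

135

Apply the surveyor's formula: 2A = Σ (x_i·y_{i+1} − x_{i+1}·y_i), indices taken mod 7.
P→Q: (-8)(-10) − (6)(-6) = 116
Q→R: (6)(5) − (1)(-10) = 40
R→S: (1)(8) − (1)(5) = 3
S→T: (1)(3) − (-2)(8) = 19
T→U: (-2)(8) − (-7)(3) = 5
U→V: (-7)(3) − (-6)(8) = 27
V→P: (-6)(-6) − (-8)(3) = 60
Σ = 270
Area = |Σ|/2 = 135.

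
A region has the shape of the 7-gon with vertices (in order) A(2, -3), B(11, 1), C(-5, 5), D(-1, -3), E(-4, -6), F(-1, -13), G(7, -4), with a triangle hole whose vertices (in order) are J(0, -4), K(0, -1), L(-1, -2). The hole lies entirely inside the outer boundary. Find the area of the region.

Outer boundary:
Apply the surveyor's formula: 2A = Σ (x_i·y_{i+1} − x_{i+1}·y_i), indices taken mod 7.
Σ = (35) + (60) + (20) + (-6) + (46) + (95) + (-13) = 237
Area = |Σ|/2 = 118.5.
Hole:
J→K: (0)(-1) − (0)(-4) = 0
K→L: (0)(-2) − (-1)(-1) = -1
L→J: (-1)(-4) − (0)(-2) = 4
Σ = 3
Area = |Σ|/2 = 1.5.
Net area = 118.5 − 1.5 = 117.

117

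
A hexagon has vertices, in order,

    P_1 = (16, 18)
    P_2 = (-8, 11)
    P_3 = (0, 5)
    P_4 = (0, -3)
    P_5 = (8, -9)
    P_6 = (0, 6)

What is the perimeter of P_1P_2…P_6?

90

|P_1P_2| = √((-24)² + (-7)²) = √625 = 25
|P_2P_3| = √((8)² + (-6)²) = √100 = 10
|P_3P_4| = √((0)² + (-8)²) = √64 = 8
|P_4P_5| = √((8)² + (-6)²) = √100 = 10
|P_5P_6| = √((-8)² + (15)²) = √289 = 17
|P_6P_1| = √((16)² + (12)²) = √400 = 20
Perimeter = 25 + 10 + 8 + 10 + 17 + 20 = 90.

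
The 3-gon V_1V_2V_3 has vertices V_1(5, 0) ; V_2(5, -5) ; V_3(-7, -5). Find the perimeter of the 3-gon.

30

|V_1V_2| = √((0)² + (-5)²) = √25 = 5
|V_2V_3| = √((-12)² + (0)²) = √144 = 12
|V_3V_1| = √((12)² + (5)²) = √169 = 13
Perimeter = 5 + 12 + 13 = 30.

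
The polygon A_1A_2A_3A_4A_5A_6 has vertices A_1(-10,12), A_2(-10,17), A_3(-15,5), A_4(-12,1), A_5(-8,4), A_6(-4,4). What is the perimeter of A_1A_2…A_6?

42

|A_1A_2| = √((0)² + (5)²) = √25 = 5
|A_2A_3| = √((-5)² + (-12)²) = √169 = 13
|A_3A_4| = √((3)² + (-4)²) = √25 = 5
|A_4A_5| = √((4)² + (3)²) = √25 = 5
|A_5A_6| = √((4)² + (0)²) = √16 = 4
|A_6A_1| = √((-6)² + (8)²) = √100 = 10
Perimeter = 5 + 13 + 5 + 5 + 4 + 10 = 42.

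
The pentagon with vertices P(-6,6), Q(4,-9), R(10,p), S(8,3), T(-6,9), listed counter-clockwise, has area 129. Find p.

0

The doubled signed area Σ (x_i y_{i+1} − x_{i+1} y_i) is linear in p.
With p=0 it equals 258; the coefficient of p is -4 (from the two edges through R).
So -4·p + 258 = 2·129 = 258 ⇒ p = 0.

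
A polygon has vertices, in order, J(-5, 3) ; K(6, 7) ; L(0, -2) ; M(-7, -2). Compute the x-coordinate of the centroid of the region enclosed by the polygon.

Apply the shoelace formula. First the cross-terms c_i = x_i·y_{i+1} − x_{i+1}·y_i:
  -53, -12, -14, -31  ⇒  2A = -110, A = -55.
Then Σ (x_i + x_{i+1})·c_i = 345, so x̄ = 345 / (6·(-55)) = -23/22.

-23/22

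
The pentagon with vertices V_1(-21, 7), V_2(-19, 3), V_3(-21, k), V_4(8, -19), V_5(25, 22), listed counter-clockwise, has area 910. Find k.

The doubled signed area Σ (x_i y_{i+1} − x_{i+1} y_i) is linear in k.
With k=0 it equals 1820; the coefficient of k is -27 (from the two edges through V_3).
So -27·k + 1820 = 2·910 = 1820 ⇒ k = 0.

0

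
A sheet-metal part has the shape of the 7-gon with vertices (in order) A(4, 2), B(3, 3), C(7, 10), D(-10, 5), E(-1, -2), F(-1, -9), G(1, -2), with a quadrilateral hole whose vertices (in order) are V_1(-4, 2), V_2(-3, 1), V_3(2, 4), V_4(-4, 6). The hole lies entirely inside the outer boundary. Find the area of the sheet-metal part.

85.5

Outer boundary:
Apply the shoelace formula: 2A = Σ (x_i·y_{i+1} − x_{i+1}·y_i), indices taken mod 7.
A→B: (4)(3) − (3)(2) = 6
B→C: (3)(10) − (7)(3) = 9
C→D: (7)(5) − (-10)(10) = 135
D→E: (-10)(-2) − (-1)(5) = 25
E→F: (-1)(-9) − (-1)(-2) = 7
F→G: (-1)(-2) − (1)(-9) = 11
G→A: (1)(2) − (4)(-2) = 10
Σ = 203
Area = |Σ|/2 = 101.5.
Hole:
Apply the surveyor's formula: 2A = Σ (x_i·y_{i+1} − x_{i+1}·y_i), indices taken mod 4.
Cross-terms: 2, -14, 28, 16  ⇒  Σ = 32
Area = |Σ|/2 = 16.
Net area = 101.5 − 16 = 85.5.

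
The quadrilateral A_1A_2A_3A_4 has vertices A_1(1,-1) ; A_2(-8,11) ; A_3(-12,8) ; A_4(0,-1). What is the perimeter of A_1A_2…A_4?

36

|A_1A_2| = √((-9)² + (12)²) = √225 = 15
|A_2A_3| = √((-4)² + (-3)²) = √25 = 5
|A_3A_4| = √((12)² + (-9)²) = √225 = 15
|A_4A_1| = √((1)² + (0)²) = √1 = 1
Perimeter = 15 + 5 + 15 + 1 = 36.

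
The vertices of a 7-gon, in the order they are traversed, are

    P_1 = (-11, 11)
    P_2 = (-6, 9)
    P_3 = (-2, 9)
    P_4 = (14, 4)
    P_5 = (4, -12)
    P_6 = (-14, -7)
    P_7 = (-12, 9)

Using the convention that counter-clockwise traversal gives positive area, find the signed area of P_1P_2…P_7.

-413

Apply Gauss's area formula: 2A = Σ (x_i·y_{i+1} − x_{i+1}·y_i), indices taken mod 7.
Σ = (-33) + (-36) + (-134) + (-184) + (-196) + (-210) + (-33) = -826
Signed area = Σ/2 = -413 (negative ⇒ clockwise traversal).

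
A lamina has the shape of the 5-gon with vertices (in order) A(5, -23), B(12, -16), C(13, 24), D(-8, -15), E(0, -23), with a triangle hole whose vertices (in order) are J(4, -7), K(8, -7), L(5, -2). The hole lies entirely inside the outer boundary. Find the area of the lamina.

484

Outer boundary:
Apply the shoelace (surveyor's) formula: 2A = Σ (x_i·y_{i+1} − x_{i+1}·y_i), indices taken mod 5.
Σ = (196) + (496) + (-3) + (184) + (115) = 988
Area = |Σ|/2 = 494.
Hole:
Σ = (28) + (19) + (-27) = 20
Area = |Σ|/2 = 10.
Net area = 494 − 10 = 484.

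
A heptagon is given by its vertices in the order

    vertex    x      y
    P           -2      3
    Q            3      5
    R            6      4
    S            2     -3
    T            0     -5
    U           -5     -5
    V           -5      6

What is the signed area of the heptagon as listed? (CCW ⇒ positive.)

Apply Gauss's area formula: 2A = Σ (x_i·y_{i+1} − x_{i+1}·y_i), indices taken mod 7.
Cross-terms: -19, -18, -26, -10, -25, -55, -3  ⇒  Σ = -156
Signed area = Σ/2 = -78 (negative ⇒ clockwise traversal).

-78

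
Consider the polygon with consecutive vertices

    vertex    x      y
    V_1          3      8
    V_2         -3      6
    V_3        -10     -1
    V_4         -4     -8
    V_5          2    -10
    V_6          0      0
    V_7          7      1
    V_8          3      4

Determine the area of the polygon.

V_1→V_2: (3)(6) − (-3)(8) = 42
V_2→V_3: (-3)(-1) − (-10)(6) = 63
V_3→V_4: (-10)(-8) − (-4)(-1) = 76
V_4→V_5: (-4)(-10) − (2)(-8) = 56
V_5→V_6: (2)(0) − (0)(-10) = 0
V_6→V_7: (0)(1) − (7)(0) = 0
V_7→V_8: (7)(4) − (3)(1) = 25
V_8→V_1: (3)(8) − (3)(4) = 12
Σ = 274
Area = |Σ|/2 = 137.

137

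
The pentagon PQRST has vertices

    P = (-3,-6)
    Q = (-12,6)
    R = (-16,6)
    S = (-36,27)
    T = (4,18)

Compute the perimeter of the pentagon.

|PQ| = √((-9)² + (12)²) = √225 = 15
|QR| = √((-4)² + (0)²) = √16 = 4
|RS| = √((-20)² + (21)²) = √841 = 29
|ST| = √((40)² + (-9)²) = √1681 = 41
|TP| = √((-7)² + (-24)²) = √625 = 25
Perimeter = 15 + 4 + 29 + 41 + 25 = 114.

114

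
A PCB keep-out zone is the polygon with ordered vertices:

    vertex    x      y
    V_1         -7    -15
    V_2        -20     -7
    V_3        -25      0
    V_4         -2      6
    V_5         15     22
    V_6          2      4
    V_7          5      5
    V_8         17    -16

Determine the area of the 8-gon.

618

Apply Gauss's area formula: 2A = Σ (x_i·y_{i+1} − x_{i+1}·y_i), indices taken mod 8.
Σ = (-251) + (-175) + (-150) + (-134) + (16) + (-10) + (-165) + (-367) = -1236
Area = |Σ|/2 = 618.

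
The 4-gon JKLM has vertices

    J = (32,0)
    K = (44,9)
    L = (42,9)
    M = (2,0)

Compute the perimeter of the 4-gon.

|JK| = √((12)² + (9)²) = √225 = 15
|KL| = √((-2)² + (0)²) = √4 = 2
|LM| = √((-40)² + (-9)²) = √1681 = 41
|MJ| = √((30)² + (0)²) = √900 = 30
Perimeter = 15 + 2 + 41 + 30 = 88.

88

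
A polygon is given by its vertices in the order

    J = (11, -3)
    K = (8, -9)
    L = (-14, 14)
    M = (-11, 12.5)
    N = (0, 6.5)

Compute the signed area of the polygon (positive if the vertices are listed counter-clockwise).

-126.5

Apply the surveyor's formula: 2A = Σ (x_i·y_{i+1} − x_{i+1}·y_i), indices taken mod 5.
Σ = (-75) + (-14) + (-21) + (-71.5) + (-71.5) = -253
Signed area = Σ/2 = -126.5 (negative ⇒ clockwise traversal).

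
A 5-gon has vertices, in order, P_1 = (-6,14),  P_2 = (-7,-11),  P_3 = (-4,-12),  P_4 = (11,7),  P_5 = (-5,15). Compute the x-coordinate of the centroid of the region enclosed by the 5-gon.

-6/11

Apply Gauss's area formula. First the cross-terms c_i = x_i·y_{i+1} − x_{i+1}·y_i:
  164, 40, 104, 200, 20  ⇒  2A = 528, A = 264.
Then Σ (x_i + x_{i+1})·c_i = -864, so x̄ = -864 / (6·264) = -6/11.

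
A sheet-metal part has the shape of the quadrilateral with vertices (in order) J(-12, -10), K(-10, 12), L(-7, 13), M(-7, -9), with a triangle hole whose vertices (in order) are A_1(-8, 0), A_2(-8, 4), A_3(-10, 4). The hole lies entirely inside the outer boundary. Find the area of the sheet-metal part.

83

Outer boundary:
Σ = (-244) + (-46) + (154) + (-38) = -174
Area = |Σ|/2 = 87.
Hole:
A_1→A_2: (-8)(4) − (-8)(0) = -32
A_2→A_3: (-8)(4) − (-10)(4) = 8
A_3→A_1: (-10)(0) − (-8)(4) = 32
Σ = 8
Area = |Σ|/2 = 4.
Net area = 87 − 4 = 83.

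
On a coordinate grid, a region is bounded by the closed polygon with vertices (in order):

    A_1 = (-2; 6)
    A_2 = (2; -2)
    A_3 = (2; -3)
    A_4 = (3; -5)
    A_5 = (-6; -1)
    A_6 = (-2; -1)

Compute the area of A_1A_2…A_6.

27

Apply the shoelace formula: 2A = Σ (x_i·y_{i+1} − x_{i+1}·y_i), indices taken mod 6.
Σ = (-8) + (-2) + (-1) + (-33) + (4) + (-14) = -54
Area = |Σ|/2 = 27.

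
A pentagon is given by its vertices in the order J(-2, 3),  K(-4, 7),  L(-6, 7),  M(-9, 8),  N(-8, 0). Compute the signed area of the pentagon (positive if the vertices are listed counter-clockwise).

J→K: (-2)(7) − (-4)(3) = -2
K→L: (-4)(7) − (-6)(7) = 14
L→M: (-6)(8) − (-9)(7) = 15
M→N: (-9)(0) − (-8)(8) = 64
N→J: (-8)(3) − (-2)(0) = -24
Σ = 67
Signed area = Σ/2 = 33.5 (positive ⇒ counter-clockwise traversal).

33.5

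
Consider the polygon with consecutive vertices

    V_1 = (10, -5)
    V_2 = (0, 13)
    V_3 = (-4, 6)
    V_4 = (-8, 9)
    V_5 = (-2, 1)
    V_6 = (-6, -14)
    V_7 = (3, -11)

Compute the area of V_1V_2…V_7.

220.5

V_1→V_2: (10)(13) − (0)(-5) = 130
V_2→V_3: (0)(6) − (-4)(13) = 52
V_3→V_4: (-4)(9) − (-8)(6) = 12
V_4→V_5: (-8)(1) − (-2)(9) = 10
V_5→V_6: (-2)(-14) − (-6)(1) = 34
V_6→V_7: (-6)(-11) − (3)(-14) = 108
V_7→V_1: (3)(-5) − (10)(-11) = 95
Σ = 441
Area = |Σ|/2 = 220.5.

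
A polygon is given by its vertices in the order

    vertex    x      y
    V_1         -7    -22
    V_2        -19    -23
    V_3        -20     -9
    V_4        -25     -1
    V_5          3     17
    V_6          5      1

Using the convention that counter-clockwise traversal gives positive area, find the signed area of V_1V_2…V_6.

-679

Apply the shoelace formula: 2A = Σ (x_i·y_{i+1} − x_{i+1}·y_i), indices taken mod 6.
Cross-terms: -257, -289, -205, -422, -82, -103  ⇒  Σ = -1358
Signed area = Σ/2 = -679 (negative ⇒ clockwise traversal).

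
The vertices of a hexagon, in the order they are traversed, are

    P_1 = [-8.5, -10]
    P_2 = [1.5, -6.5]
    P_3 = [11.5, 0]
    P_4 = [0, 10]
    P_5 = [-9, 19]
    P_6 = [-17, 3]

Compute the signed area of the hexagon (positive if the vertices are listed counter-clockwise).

Cross-terms: 70.25, 74.75, 115, 90, 296, 195.5  ⇒  Σ = 841.5
Signed area = Σ/2 = 420.75 (positive ⇒ counter-clockwise traversal).

420.75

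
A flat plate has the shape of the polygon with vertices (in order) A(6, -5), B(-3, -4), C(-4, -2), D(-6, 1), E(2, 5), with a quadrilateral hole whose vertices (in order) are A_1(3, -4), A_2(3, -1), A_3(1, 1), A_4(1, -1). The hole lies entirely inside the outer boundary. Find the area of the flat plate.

Outer boundary:
Cross-terms: -39, -10, -16, -32, -40  ⇒  Σ = -137
Area = |Σ|/2 = 68.5.
Hole:
Apply the shoelace (surveyor's) formula: 2A = Σ (x_i·y_{i+1} − x_{i+1}·y_i), indices taken mod 4.
Σ = (9) + (4) + (-2) + (-1) = 10
Area = |Σ|/2 = 5.
Net area = 68.5 − 5 = 63.5.

63.5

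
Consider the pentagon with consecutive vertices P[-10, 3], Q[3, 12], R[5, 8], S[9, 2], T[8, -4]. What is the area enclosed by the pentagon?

P→Q: (-10)(12) − (3)(3) = -129
Q→R: (3)(8) − (5)(12) = -36
R→S: (5)(2) − (9)(8) = -62
S→T: (9)(-4) − (8)(2) = -52
T→P: (8)(3) − (-10)(-4) = -16
Σ = -295
Area = |Σ|/2 = 147.5.

147.5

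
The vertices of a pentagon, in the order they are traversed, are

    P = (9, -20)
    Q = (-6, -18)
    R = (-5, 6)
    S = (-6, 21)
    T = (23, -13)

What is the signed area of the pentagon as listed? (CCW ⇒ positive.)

-612.5

Σ = (-282) + (-126) + (-69) + (-405) + (-343) = -1225
Signed area = Σ/2 = -612.5 (negative ⇒ clockwise traversal).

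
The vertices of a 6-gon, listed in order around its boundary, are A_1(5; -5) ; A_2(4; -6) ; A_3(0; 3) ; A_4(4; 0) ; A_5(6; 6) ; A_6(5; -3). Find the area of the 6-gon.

22

Apply the surveyor's formula: 2A = Σ (x_i·y_{i+1} − x_{i+1}·y_i), indices taken mod 6.
Σ = (-10) + (12) + (-12) + (24) + (-48) + (-10) = -44
Area = |Σ|/2 = 22.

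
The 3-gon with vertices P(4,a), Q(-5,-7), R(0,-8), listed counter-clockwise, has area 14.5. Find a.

-3

The doubled signed area Σ (x_i y_{i+1} − x_{i+1} y_i) is linear in a.
With a=0 it equals 44; the coefficient of a is 5 (from the two edges through P).
So 5·a + 44 = 2·14.5 = 29 ⇒ a = -3.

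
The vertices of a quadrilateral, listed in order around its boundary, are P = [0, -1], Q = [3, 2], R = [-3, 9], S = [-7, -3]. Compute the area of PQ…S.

Apply Gauss's area formula: 2A = Σ (x_i·y_{i+1} − x_{i+1}·y_i), indices taken mod 4.
Σ = (3) + (33) + (72) + (7) = 115
Area = |Σ|/2 = 57.5.

57.5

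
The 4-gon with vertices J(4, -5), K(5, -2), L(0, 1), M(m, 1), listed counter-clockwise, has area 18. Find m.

Write out the shoelace sum; only the two edges meeting at M involve m:
2·Area = [(0·1 − m·1) + (m·(-5) − 4·1)] + 22
       = -6·m + 18 = 36
⇒ m = -3.

-3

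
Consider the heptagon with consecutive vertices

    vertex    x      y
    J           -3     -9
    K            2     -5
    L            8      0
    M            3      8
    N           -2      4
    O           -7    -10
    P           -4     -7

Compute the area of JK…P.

Apply the shoelace (surveyor's) formula: 2A = Σ (x_i·y_{i+1} − x_{i+1}·y_i), indices taken mod 7.
Σ = (33) + (40) + (64) + (28) + (48) + (9) + (15) = 237
Area = |Σ|/2 = 118.5.

118.5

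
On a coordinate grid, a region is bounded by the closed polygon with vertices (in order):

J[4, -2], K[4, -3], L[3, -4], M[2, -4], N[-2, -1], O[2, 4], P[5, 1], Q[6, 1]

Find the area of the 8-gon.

33

Σ = (-4) + (-7) + (-4) + (-10) + (-6) + (-18) + (-1) + (-16) = -66
Area = |Σ|/2 = 33.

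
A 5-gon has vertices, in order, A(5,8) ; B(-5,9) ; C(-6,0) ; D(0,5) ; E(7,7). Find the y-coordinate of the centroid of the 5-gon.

1676/285

Apply Gauss's area formula. First the cross-terms c_i = x_i·y_{i+1} − x_{i+1}·y_i:
  85, 54, -30, -35, 21  ⇒  2A = 95, A = 47.5.
Then Σ (y_i + y_{i+1})·c_i = 1676, so ȳ = 1676 / (6·47.5) = 1676/285.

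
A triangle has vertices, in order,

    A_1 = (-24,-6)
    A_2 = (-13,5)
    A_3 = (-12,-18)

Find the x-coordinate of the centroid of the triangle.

-49/3

Apply Gauss's area formula. First the cross-terms c_i = x_i·y_{i+1} − x_{i+1}·y_i:
  -198, 294, -360  ⇒  2A = -264, A = -132.
Then Σ (x_i + x_{i+1})·c_i = 12936, so x̄ = 12936 / (6·(-132)) = -49/3.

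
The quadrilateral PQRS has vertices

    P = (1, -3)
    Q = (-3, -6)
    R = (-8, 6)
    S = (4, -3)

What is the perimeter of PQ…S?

|PQ| = √((-4)² + (-3)²) = √25 = 5
|QR| = √((-5)² + (12)²) = √169 = 13
|RS| = √((12)² + (-9)²) = √225 = 15
|SP| = √((-3)² + (0)²) = √9 = 3
Perimeter = 5 + 13 + 15 + 3 = 36.

36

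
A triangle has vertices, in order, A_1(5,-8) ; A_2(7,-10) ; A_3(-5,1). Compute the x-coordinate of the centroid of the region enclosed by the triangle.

Apply the shoelace formula. First the cross-terms c_i = x_i·y_{i+1} − x_{i+1}·y_i:
  6, -43, 35  ⇒  2A = -2, A = -1.
Then Σ (x_i + x_{i+1})·c_i = -14, so x̄ = -14 / (6·(-1)) = 7/3.

7/3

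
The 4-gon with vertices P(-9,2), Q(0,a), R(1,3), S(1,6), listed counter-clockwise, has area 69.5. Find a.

Write out the shoelace sum; only the two edges meeting at Q involve a:
2·Area = [((-9)·a − 0·2) + (0·3 − 1·a)] + 59
       = -10·a + 59 = 139
⇒ a = -8.

-8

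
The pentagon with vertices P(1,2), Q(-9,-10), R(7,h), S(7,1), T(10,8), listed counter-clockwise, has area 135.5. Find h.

The doubled signed area Σ (x_i y_{i+1} − x_{i+1} y_i) is linear in h.
With h=0 it equals 143; the coefficient of h is -16 (from the two edges through R).
So -16·h + 143 = 2·135.5 = 271 ⇒ h = -8.

-8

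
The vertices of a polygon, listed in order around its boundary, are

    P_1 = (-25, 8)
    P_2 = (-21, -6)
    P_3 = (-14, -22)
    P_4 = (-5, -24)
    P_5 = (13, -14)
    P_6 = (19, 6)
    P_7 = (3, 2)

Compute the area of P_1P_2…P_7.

871

Apply the surveyor's formula: 2A = Σ (x_i·y_{i+1} − x_{i+1}·y_i), indices taken mod 7.
Σ = (318) + (378) + (226) + (382) + (344) + (20) + (74) = 1742
Area = |Σ|/2 = 871.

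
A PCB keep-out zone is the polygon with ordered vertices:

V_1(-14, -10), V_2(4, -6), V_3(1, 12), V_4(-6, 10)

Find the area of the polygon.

Σ = (124) + (54) + (82) + (200) = 460
Area = |Σ|/2 = 230.

230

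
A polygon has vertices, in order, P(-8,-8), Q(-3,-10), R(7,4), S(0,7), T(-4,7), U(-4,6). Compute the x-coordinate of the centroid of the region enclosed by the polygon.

Apply the shoelace formula. First the cross-terms c_i = x_i·y_{i+1} − x_{i+1}·y_i:
  56, 58, 49, 28, 4, 80  ⇒  2A = 275, A = 137.5.
Then Σ (x_i + x_{i+1})·c_i = -1145, so x̄ = -1145 / (6·137.5) = -229/165.

-229/165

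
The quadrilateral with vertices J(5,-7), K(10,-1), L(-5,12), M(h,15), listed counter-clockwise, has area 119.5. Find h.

The doubled signed area Σ (x_i y_{i+1} − x_{i+1} y_i) is linear in h.
With h=0 it equals 30; the coefficient of h is -19 (from the two edges through M).
So -19·h + 30 = 2·119.5 = 239 ⇒ h = -11.

-11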